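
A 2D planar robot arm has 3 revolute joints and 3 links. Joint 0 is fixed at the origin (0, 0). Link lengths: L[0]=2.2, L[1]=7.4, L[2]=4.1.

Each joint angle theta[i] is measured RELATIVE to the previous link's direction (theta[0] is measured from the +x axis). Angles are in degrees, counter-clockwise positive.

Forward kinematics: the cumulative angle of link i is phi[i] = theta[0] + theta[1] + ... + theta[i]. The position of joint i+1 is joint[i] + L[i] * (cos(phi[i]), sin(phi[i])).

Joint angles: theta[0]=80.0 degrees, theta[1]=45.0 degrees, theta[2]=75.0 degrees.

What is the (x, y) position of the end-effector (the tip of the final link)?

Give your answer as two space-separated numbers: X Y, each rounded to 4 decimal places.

Answer: -7.7152 6.8260

Derivation:
joint[0] = (0.0000, 0.0000)  (base)
link 0: phi[0] = 80 = 80 deg
  cos(80 deg) = 0.1736, sin(80 deg) = 0.9848
  joint[1] = (0.0000, 0.0000) + 2.2 * (0.1736, 0.9848) = (0.0000 + 0.3820, 0.0000 + 2.1666) = (0.3820, 2.1666)
link 1: phi[1] = 80 + 45 = 125 deg
  cos(125 deg) = -0.5736, sin(125 deg) = 0.8192
  joint[2] = (0.3820, 2.1666) + 7.4 * (-0.5736, 0.8192) = (0.3820 + -4.2445, 2.1666 + 6.0617) = (-3.8624, 8.2283)
link 2: phi[2] = 80 + 45 + 75 = 200 deg
  cos(200 deg) = -0.9397, sin(200 deg) = -0.3420
  joint[3] = (-3.8624, 8.2283) + 4.1 * (-0.9397, -0.3420) = (-3.8624 + -3.8527, 8.2283 + -1.4023) = (-7.7152, 6.8260)
End effector: (-7.7152, 6.8260)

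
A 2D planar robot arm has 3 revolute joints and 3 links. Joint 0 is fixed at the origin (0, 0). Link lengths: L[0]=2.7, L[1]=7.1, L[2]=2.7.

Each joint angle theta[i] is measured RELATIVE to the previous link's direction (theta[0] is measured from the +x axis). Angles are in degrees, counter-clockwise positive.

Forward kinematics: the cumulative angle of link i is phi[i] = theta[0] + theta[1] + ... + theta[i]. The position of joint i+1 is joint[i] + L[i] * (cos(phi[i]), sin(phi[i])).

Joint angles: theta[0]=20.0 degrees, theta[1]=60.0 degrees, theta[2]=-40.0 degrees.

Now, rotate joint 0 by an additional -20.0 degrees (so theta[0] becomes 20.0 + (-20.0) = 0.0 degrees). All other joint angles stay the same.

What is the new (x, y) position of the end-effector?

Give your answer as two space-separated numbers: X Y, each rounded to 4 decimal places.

joint[0] = (0.0000, 0.0000)  (base)
link 0: phi[0] = 0 = 0 deg
  cos(0 deg) = 1.0000, sin(0 deg) = 0.0000
  joint[1] = (0.0000, 0.0000) + 2.7 * (1.0000, 0.0000) = (0.0000 + 2.7000, 0.0000 + 0.0000) = (2.7000, 0.0000)
link 1: phi[1] = 0 + 60 = 60 deg
  cos(60 deg) = 0.5000, sin(60 deg) = 0.8660
  joint[2] = (2.7000, 0.0000) + 7.1 * (0.5000, 0.8660) = (2.7000 + 3.5500, 0.0000 + 6.1488) = (6.2500, 6.1488)
link 2: phi[2] = 0 + 60 + -40 = 20 deg
  cos(20 deg) = 0.9397, sin(20 deg) = 0.3420
  joint[3] = (6.2500, 6.1488) + 2.7 * (0.9397, 0.3420) = (6.2500 + 2.5372, 6.1488 + 0.9235) = (8.7872, 7.0722)
End effector: (8.7872, 7.0722)

Answer: 8.7872 7.0722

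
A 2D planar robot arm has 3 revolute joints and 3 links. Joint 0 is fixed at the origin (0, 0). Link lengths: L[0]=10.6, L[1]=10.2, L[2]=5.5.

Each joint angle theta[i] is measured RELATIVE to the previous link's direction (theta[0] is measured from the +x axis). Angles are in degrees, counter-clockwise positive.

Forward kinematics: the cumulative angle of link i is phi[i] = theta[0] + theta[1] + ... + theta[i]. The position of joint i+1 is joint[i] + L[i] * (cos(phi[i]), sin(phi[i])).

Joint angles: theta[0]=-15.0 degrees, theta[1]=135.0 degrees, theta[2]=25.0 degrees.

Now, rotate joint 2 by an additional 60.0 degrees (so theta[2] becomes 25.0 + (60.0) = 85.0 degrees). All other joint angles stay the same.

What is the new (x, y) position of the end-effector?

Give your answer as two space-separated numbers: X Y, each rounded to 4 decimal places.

Answer: 0.1541 3.7656

Derivation:
joint[0] = (0.0000, 0.0000)  (base)
link 0: phi[0] = -15 = -15 deg
  cos(-15 deg) = 0.9659, sin(-15 deg) = -0.2588
  joint[1] = (0.0000, 0.0000) + 10.6 * (0.9659, -0.2588) = (0.0000 + 10.2388, 0.0000 + -2.7435) = (10.2388, -2.7435)
link 1: phi[1] = -15 + 135 = 120 deg
  cos(120 deg) = -0.5000, sin(120 deg) = 0.8660
  joint[2] = (10.2388, -2.7435) + 10.2 * (-0.5000, 0.8660) = (10.2388 + -5.1000, -2.7435 + 8.8335) = (5.1388, 6.0900)
link 2: phi[2] = -15 + 135 + 85 = 205 deg
  cos(205 deg) = -0.9063, sin(205 deg) = -0.4226
  joint[3] = (5.1388, 6.0900) + 5.5 * (-0.9063, -0.4226) = (5.1388 + -4.9847, 6.0900 + -2.3244) = (0.1541, 3.7656)
End effector: (0.1541, 3.7656)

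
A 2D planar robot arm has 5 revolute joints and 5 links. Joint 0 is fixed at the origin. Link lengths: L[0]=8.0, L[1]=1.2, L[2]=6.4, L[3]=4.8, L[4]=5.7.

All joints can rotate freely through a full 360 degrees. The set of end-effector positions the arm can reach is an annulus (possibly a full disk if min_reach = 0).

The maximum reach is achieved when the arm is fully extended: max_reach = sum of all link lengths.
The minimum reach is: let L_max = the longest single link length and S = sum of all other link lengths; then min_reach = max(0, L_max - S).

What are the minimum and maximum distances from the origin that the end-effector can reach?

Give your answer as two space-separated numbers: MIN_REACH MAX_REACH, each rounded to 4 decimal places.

Link lengths: [8.0, 1.2, 6.4, 4.8, 5.7]
max_reach = 8 + 1.2 + 6.4 + 4.8 + 5.7 = 26.1
L_max = max([8.0, 1.2, 6.4, 4.8, 5.7]) = 8
S (sum of others) = 26.1 - 8 = 18.1
min_reach = max(0, 8 - 18.1) = max(0, -10.1) = 0

Answer: 0.0000 26.1000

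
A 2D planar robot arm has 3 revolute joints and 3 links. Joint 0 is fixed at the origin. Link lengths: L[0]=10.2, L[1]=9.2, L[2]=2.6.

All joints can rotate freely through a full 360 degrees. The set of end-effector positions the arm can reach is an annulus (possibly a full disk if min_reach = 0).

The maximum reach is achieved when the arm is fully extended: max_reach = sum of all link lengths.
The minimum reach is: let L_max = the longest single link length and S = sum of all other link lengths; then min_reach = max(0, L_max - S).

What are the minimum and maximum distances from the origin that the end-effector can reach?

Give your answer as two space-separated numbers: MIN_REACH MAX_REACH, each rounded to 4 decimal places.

Link lengths: [10.2, 9.2, 2.6]
max_reach = 10.2 + 9.2 + 2.6 = 22
L_max = max([10.2, 9.2, 2.6]) = 10.2
S (sum of others) = 22 - 10.2 = 11.8
min_reach = max(0, 10.2 - 11.8) = max(0, -1.6) = 0

Answer: 0.0000 22.0000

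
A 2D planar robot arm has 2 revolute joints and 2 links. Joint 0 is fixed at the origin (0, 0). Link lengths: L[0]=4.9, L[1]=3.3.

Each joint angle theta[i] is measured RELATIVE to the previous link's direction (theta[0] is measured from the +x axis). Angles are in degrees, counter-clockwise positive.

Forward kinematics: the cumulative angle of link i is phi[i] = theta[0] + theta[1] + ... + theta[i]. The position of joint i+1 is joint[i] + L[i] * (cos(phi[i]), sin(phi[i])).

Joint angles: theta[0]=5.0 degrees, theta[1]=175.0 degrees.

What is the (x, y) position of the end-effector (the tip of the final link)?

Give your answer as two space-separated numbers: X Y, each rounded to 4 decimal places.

joint[0] = (0.0000, 0.0000)  (base)
link 0: phi[0] = 5 = 5 deg
  cos(5 deg) = 0.9962, sin(5 deg) = 0.0872
  joint[1] = (0.0000, 0.0000) + 4.9 * (0.9962, 0.0872) = (0.0000 + 4.8814, 0.0000 + 0.4271) = (4.8814, 0.4271)
link 1: phi[1] = 5 + 175 = 180 deg
  cos(180 deg) = -1.0000, sin(180 deg) = 0.0000
  joint[2] = (4.8814, 0.4271) + 3.3 * (-1.0000, 0.0000) = (4.8814 + -3.3000, 0.4271 + 0.0000) = (1.5814, 0.4271)
End effector: (1.5814, 0.4271)

Answer: 1.5814 0.4271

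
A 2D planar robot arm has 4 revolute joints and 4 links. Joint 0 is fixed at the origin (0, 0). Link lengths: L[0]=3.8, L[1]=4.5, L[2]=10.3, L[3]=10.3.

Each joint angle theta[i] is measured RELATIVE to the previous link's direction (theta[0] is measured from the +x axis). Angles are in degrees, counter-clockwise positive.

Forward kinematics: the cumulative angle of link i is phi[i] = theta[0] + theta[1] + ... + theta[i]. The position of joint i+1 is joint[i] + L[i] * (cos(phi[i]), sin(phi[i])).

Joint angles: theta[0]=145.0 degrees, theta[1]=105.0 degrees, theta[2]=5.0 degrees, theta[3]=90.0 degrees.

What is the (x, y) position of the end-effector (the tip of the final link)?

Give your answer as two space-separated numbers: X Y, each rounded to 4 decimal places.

joint[0] = (0.0000, 0.0000)  (base)
link 0: phi[0] = 145 = 145 deg
  cos(145 deg) = -0.8192, sin(145 deg) = 0.5736
  joint[1] = (0.0000, 0.0000) + 3.8 * (-0.8192, 0.5736) = (0.0000 + -3.1128, 0.0000 + 2.1796) = (-3.1128, 2.1796)
link 1: phi[1] = 145 + 105 = 250 deg
  cos(250 deg) = -0.3420, sin(250 deg) = -0.9397
  joint[2] = (-3.1128, 2.1796) + 4.5 * (-0.3420, -0.9397) = (-3.1128 + -1.5391, 2.1796 + -4.2286) = (-4.6519, -2.0490)
link 2: phi[2] = 145 + 105 + 5 = 255 deg
  cos(255 deg) = -0.2588, sin(255 deg) = -0.9659
  joint[3] = (-4.6519, -2.0490) + 10.3 * (-0.2588, -0.9659) = (-4.6519 + -2.6658, -2.0490 + -9.9490) = (-7.3177, -11.9981)
link 3: phi[3] = 145 + 105 + 5 + 90 = 345 deg
  cos(345 deg) = 0.9659, sin(345 deg) = -0.2588
  joint[4] = (-7.3177, -11.9981) + 10.3 * (0.9659, -0.2588) = (-7.3177 + 9.9490, -11.9981 + -2.6658) = (2.6313, -14.6639)
End effector: (2.6313, -14.6639)

Answer: 2.6313 -14.6639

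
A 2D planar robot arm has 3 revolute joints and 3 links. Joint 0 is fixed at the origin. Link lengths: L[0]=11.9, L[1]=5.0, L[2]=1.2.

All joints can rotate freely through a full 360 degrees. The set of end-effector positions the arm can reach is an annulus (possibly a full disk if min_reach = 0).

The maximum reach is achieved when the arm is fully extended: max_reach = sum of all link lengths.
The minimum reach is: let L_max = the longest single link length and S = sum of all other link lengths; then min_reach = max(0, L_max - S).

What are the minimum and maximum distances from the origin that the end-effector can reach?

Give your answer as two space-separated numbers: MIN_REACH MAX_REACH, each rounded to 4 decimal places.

Link lengths: [11.9, 5.0, 1.2]
max_reach = 11.9 + 5 + 1.2 = 18.1
L_max = max([11.9, 5.0, 1.2]) = 11.9
S (sum of others) = 18.1 - 11.9 = 6.2
min_reach = max(0, 11.9 - 6.2) = max(0, 5.7) = 5.7

Answer: 5.7000 18.1000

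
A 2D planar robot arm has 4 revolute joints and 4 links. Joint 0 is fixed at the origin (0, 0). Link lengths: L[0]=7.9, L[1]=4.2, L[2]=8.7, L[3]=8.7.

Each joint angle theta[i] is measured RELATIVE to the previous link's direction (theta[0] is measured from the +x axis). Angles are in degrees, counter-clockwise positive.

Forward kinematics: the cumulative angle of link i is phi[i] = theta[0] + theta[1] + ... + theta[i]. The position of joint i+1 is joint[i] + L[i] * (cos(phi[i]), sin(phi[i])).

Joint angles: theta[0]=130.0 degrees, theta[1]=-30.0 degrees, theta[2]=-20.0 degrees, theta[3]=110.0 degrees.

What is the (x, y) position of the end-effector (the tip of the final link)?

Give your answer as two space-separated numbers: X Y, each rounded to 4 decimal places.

joint[0] = (0.0000, 0.0000)  (base)
link 0: phi[0] = 130 = 130 deg
  cos(130 deg) = -0.6428, sin(130 deg) = 0.7660
  joint[1] = (0.0000, 0.0000) + 7.9 * (-0.6428, 0.7660) = (0.0000 + -5.0780, 0.0000 + 6.0518) = (-5.0780, 6.0518)
link 1: phi[1] = 130 + -30 = 100 deg
  cos(100 deg) = -0.1736, sin(100 deg) = 0.9848
  joint[2] = (-5.0780, 6.0518) + 4.2 * (-0.1736, 0.9848) = (-5.0780 + -0.7293, 6.0518 + 4.1362) = (-5.8073, 10.1879)
link 2: phi[2] = 130 + -30 + -20 = 80 deg
  cos(80 deg) = 0.1736, sin(80 deg) = 0.9848
  joint[3] = (-5.8073, 10.1879) + 8.7 * (0.1736, 0.9848) = (-5.8073 + 1.5107, 10.1879 + 8.5678) = (-4.2966, 18.7558)
link 3: phi[3] = 130 + -30 + -20 + 110 = 190 deg
  cos(190 deg) = -0.9848, sin(190 deg) = -0.1736
  joint[4] = (-4.2966, 18.7558) + 8.7 * (-0.9848, -0.1736) = (-4.2966 + -8.5678, 18.7558 + -1.5107) = (-12.8644, 17.2450)
End effector: (-12.8644, 17.2450)

Answer: -12.8644 17.2450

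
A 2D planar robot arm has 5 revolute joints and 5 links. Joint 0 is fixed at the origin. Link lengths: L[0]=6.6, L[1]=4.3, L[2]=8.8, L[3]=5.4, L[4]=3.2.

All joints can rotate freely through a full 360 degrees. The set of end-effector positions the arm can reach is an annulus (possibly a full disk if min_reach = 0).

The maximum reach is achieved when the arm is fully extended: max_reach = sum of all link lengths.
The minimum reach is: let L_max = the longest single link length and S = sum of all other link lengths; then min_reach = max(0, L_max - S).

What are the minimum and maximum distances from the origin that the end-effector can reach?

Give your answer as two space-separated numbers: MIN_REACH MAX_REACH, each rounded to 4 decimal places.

Link lengths: [6.6, 4.3, 8.8, 5.4, 3.2]
max_reach = 6.6 + 4.3 + 8.8 + 5.4 + 3.2 = 28.3
L_max = max([6.6, 4.3, 8.8, 5.4, 3.2]) = 8.8
S (sum of others) = 28.3 - 8.8 = 19.5
min_reach = max(0, 8.8 - 19.5) = max(0, -10.7) = 0

Answer: 0.0000 28.3000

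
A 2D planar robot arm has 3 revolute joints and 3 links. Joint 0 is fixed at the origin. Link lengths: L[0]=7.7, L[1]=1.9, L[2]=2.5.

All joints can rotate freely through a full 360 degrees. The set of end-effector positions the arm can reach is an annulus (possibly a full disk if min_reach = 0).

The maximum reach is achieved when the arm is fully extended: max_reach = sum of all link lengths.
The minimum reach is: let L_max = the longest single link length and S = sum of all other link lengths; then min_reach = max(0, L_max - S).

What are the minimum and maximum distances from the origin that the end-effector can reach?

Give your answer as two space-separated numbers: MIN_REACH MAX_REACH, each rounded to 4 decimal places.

Answer: 3.3000 12.1000

Derivation:
Link lengths: [7.7, 1.9, 2.5]
max_reach = 7.7 + 1.9 + 2.5 = 12.1
L_max = max([7.7, 1.9, 2.5]) = 7.7
S (sum of others) = 12.1 - 7.7 = 4.4
min_reach = max(0, 7.7 - 4.4) = max(0, 3.3) = 3.3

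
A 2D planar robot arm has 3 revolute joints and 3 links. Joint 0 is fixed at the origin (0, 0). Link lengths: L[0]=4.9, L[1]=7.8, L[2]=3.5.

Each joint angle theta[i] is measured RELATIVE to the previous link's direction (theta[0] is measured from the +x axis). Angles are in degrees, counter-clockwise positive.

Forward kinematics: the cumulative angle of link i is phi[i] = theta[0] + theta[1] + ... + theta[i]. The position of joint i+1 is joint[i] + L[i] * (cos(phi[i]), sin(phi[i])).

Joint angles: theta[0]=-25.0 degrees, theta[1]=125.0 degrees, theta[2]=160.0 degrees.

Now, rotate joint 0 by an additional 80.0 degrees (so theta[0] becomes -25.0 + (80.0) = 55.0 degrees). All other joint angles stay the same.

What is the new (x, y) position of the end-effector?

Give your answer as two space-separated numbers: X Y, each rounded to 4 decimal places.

joint[0] = (0.0000, 0.0000)  (base)
link 0: phi[0] = 55 = 55 deg
  cos(55 deg) = 0.5736, sin(55 deg) = 0.8192
  joint[1] = (0.0000, 0.0000) + 4.9 * (0.5736, 0.8192) = (0.0000 + 2.8105, 0.0000 + 4.0138) = (2.8105, 4.0138)
link 1: phi[1] = 55 + 125 = 180 deg
  cos(180 deg) = -1.0000, sin(180 deg) = 0.0000
  joint[2] = (2.8105, 4.0138) + 7.8 * (-1.0000, 0.0000) = (2.8105 + -7.8000, 4.0138 + 0.0000) = (-4.9895, 4.0138)
link 2: phi[2] = 55 + 125 + 160 = 340 deg
  cos(340 deg) = 0.9397, sin(340 deg) = -0.3420
  joint[3] = (-4.9895, 4.0138) + 3.5 * (0.9397, -0.3420) = (-4.9895 + 3.2889, 4.0138 + -1.1971) = (-1.7006, 2.8168)
End effector: (-1.7006, 2.8168)

Answer: -1.7006 2.8168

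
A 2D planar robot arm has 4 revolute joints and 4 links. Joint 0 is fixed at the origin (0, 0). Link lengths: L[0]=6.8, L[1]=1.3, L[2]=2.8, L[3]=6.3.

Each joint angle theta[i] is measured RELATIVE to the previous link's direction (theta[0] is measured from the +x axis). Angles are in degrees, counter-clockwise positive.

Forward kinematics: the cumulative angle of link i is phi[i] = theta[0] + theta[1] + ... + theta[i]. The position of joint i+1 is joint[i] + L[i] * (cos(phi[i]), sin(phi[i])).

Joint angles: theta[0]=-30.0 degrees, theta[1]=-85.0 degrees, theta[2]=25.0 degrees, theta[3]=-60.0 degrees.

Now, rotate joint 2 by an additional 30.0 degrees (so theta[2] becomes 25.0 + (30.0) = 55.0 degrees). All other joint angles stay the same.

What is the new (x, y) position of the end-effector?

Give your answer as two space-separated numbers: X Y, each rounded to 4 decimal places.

Answer: 3.5896 -12.4590

Derivation:
joint[0] = (0.0000, 0.0000)  (base)
link 0: phi[0] = -30 = -30 deg
  cos(-30 deg) = 0.8660, sin(-30 deg) = -0.5000
  joint[1] = (0.0000, 0.0000) + 6.8 * (0.8660, -0.5000) = (0.0000 + 5.8890, 0.0000 + -3.4000) = (5.8890, -3.4000)
link 1: phi[1] = -30 + -85 = -115 deg
  cos(-115 deg) = -0.4226, sin(-115 deg) = -0.9063
  joint[2] = (5.8890, -3.4000) + 1.3 * (-0.4226, -0.9063) = (5.8890 + -0.5494, -3.4000 + -1.1782) = (5.3396, -4.5782)
link 2: phi[2] = -30 + -85 + 55 = -60 deg
  cos(-60 deg) = 0.5000, sin(-60 deg) = -0.8660
  joint[3] = (5.3396, -4.5782) + 2.8 * (0.5000, -0.8660) = (5.3396 + 1.4000, -4.5782 + -2.4249) = (6.7396, -7.0031)
link 3: phi[3] = -30 + -85 + 55 + -60 = -120 deg
  cos(-120 deg) = -0.5000, sin(-120 deg) = -0.8660
  joint[4] = (6.7396, -7.0031) + 6.3 * (-0.5000, -0.8660) = (6.7396 + -3.1500, -7.0031 + -5.4560) = (3.5896, -12.4590)
End effector: (3.5896, -12.4590)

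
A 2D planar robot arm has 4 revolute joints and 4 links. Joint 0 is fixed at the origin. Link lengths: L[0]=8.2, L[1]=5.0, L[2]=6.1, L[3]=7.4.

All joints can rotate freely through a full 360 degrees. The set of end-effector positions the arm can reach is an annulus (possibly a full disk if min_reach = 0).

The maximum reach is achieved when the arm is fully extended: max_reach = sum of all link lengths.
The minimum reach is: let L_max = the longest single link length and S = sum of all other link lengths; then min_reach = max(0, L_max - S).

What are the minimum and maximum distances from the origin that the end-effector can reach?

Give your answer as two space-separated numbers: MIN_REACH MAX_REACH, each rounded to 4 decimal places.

Link lengths: [8.2, 5.0, 6.1, 7.4]
max_reach = 8.2 + 5 + 6.1 + 7.4 = 26.7
L_max = max([8.2, 5.0, 6.1, 7.4]) = 8.2
S (sum of others) = 26.7 - 8.2 = 18.5
min_reach = max(0, 8.2 - 18.5) = max(0, -10.3) = 0

Answer: 0.0000 26.7000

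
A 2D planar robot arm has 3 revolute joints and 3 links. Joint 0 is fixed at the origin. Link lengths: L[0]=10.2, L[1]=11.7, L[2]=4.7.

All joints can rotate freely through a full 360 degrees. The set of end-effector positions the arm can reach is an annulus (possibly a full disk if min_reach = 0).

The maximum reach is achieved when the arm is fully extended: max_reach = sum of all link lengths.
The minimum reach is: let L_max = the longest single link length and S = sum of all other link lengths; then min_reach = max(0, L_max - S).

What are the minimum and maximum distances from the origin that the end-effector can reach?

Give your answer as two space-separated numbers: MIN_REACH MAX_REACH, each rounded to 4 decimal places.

Answer: 0.0000 26.6000

Derivation:
Link lengths: [10.2, 11.7, 4.7]
max_reach = 10.2 + 11.7 + 4.7 = 26.6
L_max = max([10.2, 11.7, 4.7]) = 11.7
S (sum of others) = 26.6 - 11.7 = 14.9
min_reach = max(0, 11.7 - 14.9) = max(0, -3.2) = 0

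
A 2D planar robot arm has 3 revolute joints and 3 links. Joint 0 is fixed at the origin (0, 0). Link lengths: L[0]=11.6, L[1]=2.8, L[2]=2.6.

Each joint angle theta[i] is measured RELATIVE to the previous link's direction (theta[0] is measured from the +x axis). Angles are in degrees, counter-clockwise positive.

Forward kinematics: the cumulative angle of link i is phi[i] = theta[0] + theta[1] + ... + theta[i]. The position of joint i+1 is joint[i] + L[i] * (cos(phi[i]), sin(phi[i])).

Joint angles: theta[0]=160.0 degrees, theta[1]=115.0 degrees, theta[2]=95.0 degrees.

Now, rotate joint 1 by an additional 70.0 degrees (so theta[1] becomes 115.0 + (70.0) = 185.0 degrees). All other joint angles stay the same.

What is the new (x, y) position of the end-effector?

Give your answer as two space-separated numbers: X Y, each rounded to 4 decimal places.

joint[0] = (0.0000, 0.0000)  (base)
link 0: phi[0] = 160 = 160 deg
  cos(160 deg) = -0.9397, sin(160 deg) = 0.3420
  joint[1] = (0.0000, 0.0000) + 11.6 * (-0.9397, 0.3420) = (0.0000 + -10.9004, 0.0000 + 3.9674) = (-10.9004, 3.9674)
link 1: phi[1] = 160 + 185 = 345 deg
  cos(345 deg) = 0.9659, sin(345 deg) = -0.2588
  joint[2] = (-10.9004, 3.9674) + 2.8 * (0.9659, -0.2588) = (-10.9004 + 2.7046, 3.9674 + -0.7247) = (-8.1958, 3.2427)
link 2: phi[2] = 160 + 185 + 95 = 440 deg
  cos(440 deg) = 0.1736, sin(440 deg) = 0.9848
  joint[3] = (-8.1958, 3.2427) + 2.6 * (0.1736, 0.9848) = (-8.1958 + 0.4515, 3.2427 + 2.5605) = (-7.7444, 5.8032)
End effector: (-7.7444, 5.8032)

Answer: -7.7444 5.8032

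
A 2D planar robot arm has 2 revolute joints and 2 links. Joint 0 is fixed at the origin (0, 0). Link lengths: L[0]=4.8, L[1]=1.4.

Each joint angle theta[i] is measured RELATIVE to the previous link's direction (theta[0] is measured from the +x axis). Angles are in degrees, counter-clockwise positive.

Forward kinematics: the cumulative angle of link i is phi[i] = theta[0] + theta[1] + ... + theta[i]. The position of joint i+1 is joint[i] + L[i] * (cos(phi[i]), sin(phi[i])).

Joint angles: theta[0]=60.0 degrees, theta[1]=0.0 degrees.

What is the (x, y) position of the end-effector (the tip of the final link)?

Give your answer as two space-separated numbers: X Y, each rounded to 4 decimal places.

Answer: 3.1000 5.3694

Derivation:
joint[0] = (0.0000, 0.0000)  (base)
link 0: phi[0] = 60 = 60 deg
  cos(60 deg) = 0.5000, sin(60 deg) = 0.8660
  joint[1] = (0.0000, 0.0000) + 4.8 * (0.5000, 0.8660) = (0.0000 + 2.4000, 0.0000 + 4.1569) = (2.4000, 4.1569)
link 1: phi[1] = 60 + 0 = 60 deg
  cos(60 deg) = 0.5000, sin(60 deg) = 0.8660
  joint[2] = (2.4000, 4.1569) + 1.4 * (0.5000, 0.8660) = (2.4000 + 0.7000, 4.1569 + 1.2124) = (3.1000, 5.3694)
End effector: (3.1000, 5.3694)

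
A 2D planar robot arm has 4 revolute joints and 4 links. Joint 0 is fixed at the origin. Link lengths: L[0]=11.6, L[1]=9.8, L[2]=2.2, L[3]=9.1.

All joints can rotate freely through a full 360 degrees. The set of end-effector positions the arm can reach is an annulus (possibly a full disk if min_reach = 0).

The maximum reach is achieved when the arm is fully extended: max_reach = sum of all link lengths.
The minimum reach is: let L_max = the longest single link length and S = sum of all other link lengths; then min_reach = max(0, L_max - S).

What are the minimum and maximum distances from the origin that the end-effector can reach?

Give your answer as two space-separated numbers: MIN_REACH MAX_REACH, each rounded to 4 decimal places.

Answer: 0.0000 32.7000

Derivation:
Link lengths: [11.6, 9.8, 2.2, 9.1]
max_reach = 11.6 + 9.8 + 2.2 + 9.1 = 32.7
L_max = max([11.6, 9.8, 2.2, 9.1]) = 11.6
S (sum of others) = 32.7 - 11.6 = 21.1
min_reach = max(0, 11.6 - 21.1) = max(0, -9.5) = 0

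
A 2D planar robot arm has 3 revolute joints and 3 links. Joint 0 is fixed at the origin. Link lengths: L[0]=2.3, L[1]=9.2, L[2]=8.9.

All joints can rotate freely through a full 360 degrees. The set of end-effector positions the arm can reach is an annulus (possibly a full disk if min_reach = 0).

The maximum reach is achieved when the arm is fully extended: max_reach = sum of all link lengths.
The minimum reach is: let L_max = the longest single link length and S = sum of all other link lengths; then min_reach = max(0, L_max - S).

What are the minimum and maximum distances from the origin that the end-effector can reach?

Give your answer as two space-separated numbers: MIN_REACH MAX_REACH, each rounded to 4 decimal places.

Link lengths: [2.3, 9.2, 8.9]
max_reach = 2.3 + 9.2 + 8.9 = 20.4
L_max = max([2.3, 9.2, 8.9]) = 9.2
S (sum of others) = 20.4 - 9.2 = 11.2
min_reach = max(0, 9.2 - 11.2) = max(0, -2) = 0

Answer: 0.0000 20.4000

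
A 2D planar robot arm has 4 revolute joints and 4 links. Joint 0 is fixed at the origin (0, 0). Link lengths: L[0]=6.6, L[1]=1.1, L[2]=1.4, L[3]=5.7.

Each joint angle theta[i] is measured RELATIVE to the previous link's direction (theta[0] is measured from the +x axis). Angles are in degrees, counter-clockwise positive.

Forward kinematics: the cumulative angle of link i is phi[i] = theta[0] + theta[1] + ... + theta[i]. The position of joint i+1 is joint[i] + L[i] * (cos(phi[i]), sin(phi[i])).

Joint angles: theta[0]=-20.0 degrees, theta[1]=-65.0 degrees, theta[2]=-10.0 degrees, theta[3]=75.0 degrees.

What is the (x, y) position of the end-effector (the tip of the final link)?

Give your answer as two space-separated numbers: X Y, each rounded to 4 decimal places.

Answer: 11.5321 -6.6973

Derivation:
joint[0] = (0.0000, 0.0000)  (base)
link 0: phi[0] = -20 = -20 deg
  cos(-20 deg) = 0.9397, sin(-20 deg) = -0.3420
  joint[1] = (0.0000, 0.0000) + 6.6 * (0.9397, -0.3420) = (0.0000 + 6.2020, 0.0000 + -2.2573) = (6.2020, -2.2573)
link 1: phi[1] = -20 + -65 = -85 deg
  cos(-85 deg) = 0.0872, sin(-85 deg) = -0.9962
  joint[2] = (6.2020, -2.2573) + 1.1 * (0.0872, -0.9962) = (6.2020 + 0.0959, -2.2573 + -1.0958) = (6.2978, -3.3531)
link 2: phi[2] = -20 + -65 + -10 = -95 deg
  cos(-95 deg) = -0.0872, sin(-95 deg) = -0.9962
  joint[3] = (6.2978, -3.3531) + 1.4 * (-0.0872, -0.9962) = (6.2978 + -0.1220, -3.3531 + -1.3947) = (6.1758, -4.7478)
link 3: phi[3] = -20 + -65 + -10 + 75 = -20 deg
  cos(-20 deg) = 0.9397, sin(-20 deg) = -0.3420
  joint[4] = (6.1758, -4.7478) + 5.7 * (0.9397, -0.3420) = (6.1758 + 5.3562, -4.7478 + -1.9495) = (11.5321, -6.6973)
End effector: (11.5321, -6.6973)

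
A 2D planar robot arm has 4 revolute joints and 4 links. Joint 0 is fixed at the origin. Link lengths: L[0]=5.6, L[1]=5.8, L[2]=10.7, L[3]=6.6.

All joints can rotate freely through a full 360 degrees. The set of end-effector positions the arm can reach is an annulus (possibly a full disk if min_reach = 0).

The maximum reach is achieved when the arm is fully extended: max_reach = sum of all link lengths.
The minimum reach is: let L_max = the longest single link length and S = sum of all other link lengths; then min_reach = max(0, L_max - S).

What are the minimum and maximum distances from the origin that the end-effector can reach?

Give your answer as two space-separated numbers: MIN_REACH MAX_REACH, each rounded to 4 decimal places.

Link lengths: [5.6, 5.8, 10.7, 6.6]
max_reach = 5.6 + 5.8 + 10.7 + 6.6 = 28.7
L_max = max([5.6, 5.8, 10.7, 6.6]) = 10.7
S (sum of others) = 28.7 - 10.7 = 18
min_reach = max(0, 10.7 - 18) = max(0, -7.3) = 0

Answer: 0.0000 28.7000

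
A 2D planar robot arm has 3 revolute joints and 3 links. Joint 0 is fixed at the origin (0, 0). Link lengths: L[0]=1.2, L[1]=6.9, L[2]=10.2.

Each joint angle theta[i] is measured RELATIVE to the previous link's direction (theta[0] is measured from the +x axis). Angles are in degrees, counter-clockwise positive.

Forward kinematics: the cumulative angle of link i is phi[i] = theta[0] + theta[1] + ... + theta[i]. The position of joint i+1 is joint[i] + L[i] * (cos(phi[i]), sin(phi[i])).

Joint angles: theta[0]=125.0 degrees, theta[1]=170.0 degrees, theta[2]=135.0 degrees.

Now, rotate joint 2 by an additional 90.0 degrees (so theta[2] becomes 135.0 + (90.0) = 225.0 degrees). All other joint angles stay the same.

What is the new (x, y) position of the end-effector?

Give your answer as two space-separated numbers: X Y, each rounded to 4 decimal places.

joint[0] = (0.0000, 0.0000)  (base)
link 0: phi[0] = 125 = 125 deg
  cos(125 deg) = -0.5736, sin(125 deg) = 0.8192
  joint[1] = (0.0000, 0.0000) + 1.2 * (-0.5736, 0.8192) = (0.0000 + -0.6883, 0.0000 + 0.9830) = (-0.6883, 0.9830)
link 1: phi[1] = 125 + 170 = 295 deg
  cos(295 deg) = 0.4226, sin(295 deg) = -0.9063
  joint[2] = (-0.6883, 0.9830) + 6.9 * (0.4226, -0.9063) = (-0.6883 + 2.9161, 0.9830 + -6.2535) = (2.2278, -5.2705)
link 2: phi[2] = 125 + 170 + 225 = 520 deg
  cos(520 deg) = -0.9397, sin(520 deg) = 0.3420
  joint[3] = (2.2278, -5.2705) + 10.2 * (-0.9397, 0.3420) = (2.2278 + -9.5849, -5.2705 + 3.4886) = (-7.3571, -1.7819)
End effector: (-7.3571, -1.7819)

Answer: -7.3571 -1.7819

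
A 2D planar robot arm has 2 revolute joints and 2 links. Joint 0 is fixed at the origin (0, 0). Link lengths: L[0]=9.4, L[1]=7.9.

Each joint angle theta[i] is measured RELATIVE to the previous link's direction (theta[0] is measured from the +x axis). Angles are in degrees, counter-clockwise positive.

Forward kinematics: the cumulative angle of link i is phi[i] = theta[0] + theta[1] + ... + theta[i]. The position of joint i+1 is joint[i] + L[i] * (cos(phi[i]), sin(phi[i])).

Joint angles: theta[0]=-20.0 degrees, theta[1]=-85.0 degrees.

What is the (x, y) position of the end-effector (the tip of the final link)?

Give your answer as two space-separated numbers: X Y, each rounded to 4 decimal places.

Answer: 6.7884 -10.8458

Derivation:
joint[0] = (0.0000, 0.0000)  (base)
link 0: phi[0] = -20 = -20 deg
  cos(-20 deg) = 0.9397, sin(-20 deg) = -0.3420
  joint[1] = (0.0000, 0.0000) + 9.4 * (0.9397, -0.3420) = (0.0000 + 8.8331, 0.0000 + -3.2150) = (8.8331, -3.2150)
link 1: phi[1] = -20 + -85 = -105 deg
  cos(-105 deg) = -0.2588, sin(-105 deg) = -0.9659
  joint[2] = (8.8331, -3.2150) + 7.9 * (-0.2588, -0.9659) = (8.8331 + -2.0447, -3.2150 + -7.6308) = (6.7884, -10.8458)
End effector: (6.7884, -10.8458)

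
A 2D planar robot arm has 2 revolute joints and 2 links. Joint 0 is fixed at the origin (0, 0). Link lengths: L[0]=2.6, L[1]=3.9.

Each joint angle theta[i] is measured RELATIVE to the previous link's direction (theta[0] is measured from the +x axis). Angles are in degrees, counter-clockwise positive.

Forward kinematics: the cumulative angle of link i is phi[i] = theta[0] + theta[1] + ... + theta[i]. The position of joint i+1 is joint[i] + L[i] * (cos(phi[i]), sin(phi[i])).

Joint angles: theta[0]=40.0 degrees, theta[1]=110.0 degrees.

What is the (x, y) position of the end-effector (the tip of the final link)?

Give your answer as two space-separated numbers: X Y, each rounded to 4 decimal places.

joint[0] = (0.0000, 0.0000)  (base)
link 0: phi[0] = 40 = 40 deg
  cos(40 deg) = 0.7660, sin(40 deg) = 0.6428
  joint[1] = (0.0000, 0.0000) + 2.6 * (0.7660, 0.6428) = (0.0000 + 1.9917, 0.0000 + 1.6712) = (1.9917, 1.6712)
link 1: phi[1] = 40 + 110 = 150 deg
  cos(150 deg) = -0.8660, sin(150 deg) = 0.5000
  joint[2] = (1.9917, 1.6712) + 3.9 * (-0.8660, 0.5000) = (1.9917 + -3.3775, 1.6712 + 1.9500) = (-1.3858, 3.6212)
End effector: (-1.3858, 3.6212)

Answer: -1.3858 3.6212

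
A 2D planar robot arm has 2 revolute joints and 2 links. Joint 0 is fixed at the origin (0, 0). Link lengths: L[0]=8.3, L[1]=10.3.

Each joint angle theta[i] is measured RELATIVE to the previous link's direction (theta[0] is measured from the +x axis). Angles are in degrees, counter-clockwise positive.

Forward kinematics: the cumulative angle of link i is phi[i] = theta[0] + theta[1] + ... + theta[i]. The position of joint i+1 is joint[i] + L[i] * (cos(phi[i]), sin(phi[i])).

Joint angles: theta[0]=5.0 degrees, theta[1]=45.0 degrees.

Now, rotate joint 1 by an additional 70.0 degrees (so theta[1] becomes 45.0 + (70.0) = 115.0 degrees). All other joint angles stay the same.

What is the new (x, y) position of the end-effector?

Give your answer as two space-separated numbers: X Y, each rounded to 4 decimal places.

joint[0] = (0.0000, 0.0000)  (base)
link 0: phi[0] = 5 = 5 deg
  cos(5 deg) = 0.9962, sin(5 deg) = 0.0872
  joint[1] = (0.0000, 0.0000) + 8.3 * (0.9962, 0.0872) = (0.0000 + 8.2684, 0.0000 + 0.7234) = (8.2684, 0.7234)
link 1: phi[1] = 5 + 115 = 120 deg
  cos(120 deg) = -0.5000, sin(120 deg) = 0.8660
  joint[2] = (8.2684, 0.7234) + 10.3 * (-0.5000, 0.8660) = (8.2684 + -5.1500, 0.7234 + 8.9201) = (3.1184, 9.6435)
End effector: (3.1184, 9.6435)

Answer: 3.1184 9.6435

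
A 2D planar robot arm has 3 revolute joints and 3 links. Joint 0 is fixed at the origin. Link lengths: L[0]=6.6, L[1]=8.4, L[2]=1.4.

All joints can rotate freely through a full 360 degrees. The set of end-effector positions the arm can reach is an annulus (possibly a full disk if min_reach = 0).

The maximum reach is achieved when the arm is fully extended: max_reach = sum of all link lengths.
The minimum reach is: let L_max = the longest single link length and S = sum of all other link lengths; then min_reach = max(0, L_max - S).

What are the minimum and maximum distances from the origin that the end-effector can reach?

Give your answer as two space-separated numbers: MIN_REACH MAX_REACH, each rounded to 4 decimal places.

Link lengths: [6.6, 8.4, 1.4]
max_reach = 6.6 + 8.4 + 1.4 = 16.4
L_max = max([6.6, 8.4, 1.4]) = 8.4
S (sum of others) = 16.4 - 8.4 = 8
min_reach = max(0, 8.4 - 8) = max(0, 0.4) = 0.4

Answer: 0.4000 16.4000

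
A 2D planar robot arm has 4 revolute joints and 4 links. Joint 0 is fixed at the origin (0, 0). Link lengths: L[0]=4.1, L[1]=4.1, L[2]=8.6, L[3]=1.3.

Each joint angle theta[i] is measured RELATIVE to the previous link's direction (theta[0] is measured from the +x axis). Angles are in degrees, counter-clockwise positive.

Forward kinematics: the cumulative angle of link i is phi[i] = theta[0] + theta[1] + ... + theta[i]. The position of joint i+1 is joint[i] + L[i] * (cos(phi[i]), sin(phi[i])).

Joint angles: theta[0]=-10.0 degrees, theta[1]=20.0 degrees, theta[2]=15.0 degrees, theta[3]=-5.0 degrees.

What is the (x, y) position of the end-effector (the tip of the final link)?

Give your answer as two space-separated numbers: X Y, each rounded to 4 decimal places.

joint[0] = (0.0000, 0.0000)  (base)
link 0: phi[0] = -10 = -10 deg
  cos(-10 deg) = 0.9848, sin(-10 deg) = -0.1736
  joint[1] = (0.0000, 0.0000) + 4.1 * (0.9848, -0.1736) = (0.0000 + 4.0377, 0.0000 + -0.7120) = (4.0377, -0.7120)
link 1: phi[1] = -10 + 20 = 10 deg
  cos(10 deg) = 0.9848, sin(10 deg) = 0.1736
  joint[2] = (4.0377, -0.7120) + 4.1 * (0.9848, 0.1736) = (4.0377 + 4.0377, -0.7120 + 0.7120) = (8.0754, 0.0000)
link 2: phi[2] = -10 + 20 + 15 = 25 deg
  cos(25 deg) = 0.9063, sin(25 deg) = 0.4226
  joint[3] = (8.0754, 0.0000) + 8.6 * (0.9063, 0.4226) = (8.0754 + 7.7942, 0.0000 + 3.6345) = (15.8697, 3.6345)
link 3: phi[3] = -10 + 20 + 15 + -5 = 20 deg
  cos(20 deg) = 0.9397, sin(20 deg) = 0.3420
  joint[4] = (15.8697, 3.6345) + 1.3 * (0.9397, 0.3420) = (15.8697 + 1.2216, 3.6345 + 0.4446) = (17.0913, 4.0791)
End effector: (17.0913, 4.0791)

Answer: 17.0913 4.0791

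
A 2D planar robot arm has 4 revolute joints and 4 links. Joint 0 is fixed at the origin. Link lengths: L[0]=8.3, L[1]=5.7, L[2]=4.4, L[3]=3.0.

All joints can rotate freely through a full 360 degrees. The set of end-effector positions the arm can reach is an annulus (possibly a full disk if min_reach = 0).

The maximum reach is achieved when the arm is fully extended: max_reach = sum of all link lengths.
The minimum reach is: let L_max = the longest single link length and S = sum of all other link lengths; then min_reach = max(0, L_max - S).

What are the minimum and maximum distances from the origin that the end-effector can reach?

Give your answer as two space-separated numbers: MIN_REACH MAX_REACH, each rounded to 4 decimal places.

Answer: 0.0000 21.4000

Derivation:
Link lengths: [8.3, 5.7, 4.4, 3.0]
max_reach = 8.3 + 5.7 + 4.4 + 3 = 21.4
L_max = max([8.3, 5.7, 4.4, 3.0]) = 8.3
S (sum of others) = 21.4 - 8.3 = 13.1
min_reach = max(0, 8.3 - 13.1) = max(0, -4.8) = 0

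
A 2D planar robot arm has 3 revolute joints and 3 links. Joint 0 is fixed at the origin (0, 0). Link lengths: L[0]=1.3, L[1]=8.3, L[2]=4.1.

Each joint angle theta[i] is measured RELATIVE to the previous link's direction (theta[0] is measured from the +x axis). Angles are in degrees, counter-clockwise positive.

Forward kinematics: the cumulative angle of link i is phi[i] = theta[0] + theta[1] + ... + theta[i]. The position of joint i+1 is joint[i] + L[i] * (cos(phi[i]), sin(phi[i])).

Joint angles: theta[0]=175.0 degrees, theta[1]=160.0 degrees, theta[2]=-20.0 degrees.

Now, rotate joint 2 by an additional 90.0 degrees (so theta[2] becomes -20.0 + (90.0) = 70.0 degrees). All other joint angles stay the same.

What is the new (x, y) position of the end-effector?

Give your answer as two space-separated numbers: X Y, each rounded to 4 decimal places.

joint[0] = (0.0000, 0.0000)  (base)
link 0: phi[0] = 175 = 175 deg
  cos(175 deg) = -0.9962, sin(175 deg) = 0.0872
  joint[1] = (0.0000, 0.0000) + 1.3 * (-0.9962, 0.0872) = (0.0000 + -1.2951, 0.0000 + 0.1133) = (-1.2951, 0.1133)
link 1: phi[1] = 175 + 160 = 335 deg
  cos(335 deg) = 0.9063, sin(335 deg) = -0.4226
  joint[2] = (-1.2951, 0.1133) + 8.3 * (0.9063, -0.4226) = (-1.2951 + 7.5224, 0.1133 + -3.5077) = (6.2273, -3.3944)
link 2: phi[2] = 175 + 160 + 70 = 405 deg
  cos(405 deg) = 0.7071, sin(405 deg) = 0.7071
  joint[3] = (6.2273, -3.3944) + 4.1 * (0.7071, 0.7071) = (6.2273 + 2.8991, -3.3944 + 2.8991) = (9.1264, -0.4953)
End effector: (9.1264, -0.4953)

Answer: 9.1264 -0.4953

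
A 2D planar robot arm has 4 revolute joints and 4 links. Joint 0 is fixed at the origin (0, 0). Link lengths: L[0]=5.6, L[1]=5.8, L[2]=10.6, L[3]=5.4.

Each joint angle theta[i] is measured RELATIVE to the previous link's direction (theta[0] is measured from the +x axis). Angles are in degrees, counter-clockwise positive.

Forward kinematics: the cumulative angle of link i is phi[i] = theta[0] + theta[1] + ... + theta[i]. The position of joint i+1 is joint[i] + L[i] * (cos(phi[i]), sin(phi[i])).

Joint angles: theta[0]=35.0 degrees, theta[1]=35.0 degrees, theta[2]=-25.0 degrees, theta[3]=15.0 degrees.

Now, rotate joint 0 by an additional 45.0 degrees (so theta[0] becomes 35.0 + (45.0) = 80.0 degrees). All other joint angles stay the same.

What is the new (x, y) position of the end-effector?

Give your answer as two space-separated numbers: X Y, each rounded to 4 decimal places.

Answer: -2.8764 26.5875

Derivation:
joint[0] = (0.0000, 0.0000)  (base)
link 0: phi[0] = 80 = 80 deg
  cos(80 deg) = 0.1736, sin(80 deg) = 0.9848
  joint[1] = (0.0000, 0.0000) + 5.6 * (0.1736, 0.9848) = (0.0000 + 0.9724, 0.0000 + 5.5149) = (0.9724, 5.5149)
link 1: phi[1] = 80 + 35 = 115 deg
  cos(115 deg) = -0.4226, sin(115 deg) = 0.9063
  joint[2] = (0.9724, 5.5149) + 5.8 * (-0.4226, 0.9063) = (0.9724 + -2.4512, 5.5149 + 5.2566) = (-1.4788, 10.7715)
link 2: phi[2] = 80 + 35 + -25 = 90 deg
  cos(90 deg) = 0.0000, sin(90 deg) = 1.0000
  joint[3] = (-1.4788, 10.7715) + 10.6 * (0.0000, 1.0000) = (-1.4788 + 0.0000, 10.7715 + 10.6000) = (-1.4788, 21.3715)
link 3: phi[3] = 80 + 35 + -25 + 15 = 105 deg
  cos(105 deg) = -0.2588, sin(105 deg) = 0.9659
  joint[4] = (-1.4788, 21.3715) + 5.4 * (-0.2588, 0.9659) = (-1.4788 + -1.3976, 21.3715 + 5.2160) = (-2.8764, 26.5875)
End effector: (-2.8764, 26.5875)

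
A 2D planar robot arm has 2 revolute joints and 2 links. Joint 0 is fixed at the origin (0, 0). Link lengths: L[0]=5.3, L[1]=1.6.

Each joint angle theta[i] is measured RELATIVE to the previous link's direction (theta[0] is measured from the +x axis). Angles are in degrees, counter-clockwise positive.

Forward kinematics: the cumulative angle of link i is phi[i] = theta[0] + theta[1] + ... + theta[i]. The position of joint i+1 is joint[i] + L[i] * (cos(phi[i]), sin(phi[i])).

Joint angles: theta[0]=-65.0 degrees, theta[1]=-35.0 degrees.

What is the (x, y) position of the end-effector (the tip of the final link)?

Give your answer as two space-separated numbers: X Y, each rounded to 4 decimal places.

joint[0] = (0.0000, 0.0000)  (base)
link 0: phi[0] = -65 = -65 deg
  cos(-65 deg) = 0.4226, sin(-65 deg) = -0.9063
  joint[1] = (0.0000, 0.0000) + 5.3 * (0.4226, -0.9063) = (0.0000 + 2.2399, 0.0000 + -4.8034) = (2.2399, -4.8034)
link 1: phi[1] = -65 + -35 = -100 deg
  cos(-100 deg) = -0.1736, sin(-100 deg) = -0.9848
  joint[2] = (2.2399, -4.8034) + 1.6 * (-0.1736, -0.9848) = (2.2399 + -0.2778, -4.8034 + -1.5757) = (1.9620, -6.3791)
End effector: (1.9620, -6.3791)

Answer: 1.9620 -6.3791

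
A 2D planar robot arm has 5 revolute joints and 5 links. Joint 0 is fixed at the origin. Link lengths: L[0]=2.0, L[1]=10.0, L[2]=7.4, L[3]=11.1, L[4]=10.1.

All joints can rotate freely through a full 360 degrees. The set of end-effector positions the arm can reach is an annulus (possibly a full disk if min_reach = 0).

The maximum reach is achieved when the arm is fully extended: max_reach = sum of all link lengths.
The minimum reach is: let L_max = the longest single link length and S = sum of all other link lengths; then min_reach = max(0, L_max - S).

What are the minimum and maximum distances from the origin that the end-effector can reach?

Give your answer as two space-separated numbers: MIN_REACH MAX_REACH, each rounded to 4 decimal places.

Link lengths: [2.0, 10.0, 7.4, 11.1, 10.1]
max_reach = 2 + 10 + 7.4 + 11.1 + 10.1 = 40.6
L_max = max([2.0, 10.0, 7.4, 11.1, 10.1]) = 11.1
S (sum of others) = 40.6 - 11.1 = 29.5
min_reach = max(0, 11.1 - 29.5) = max(0, -18.4) = 0

Answer: 0.0000 40.6000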